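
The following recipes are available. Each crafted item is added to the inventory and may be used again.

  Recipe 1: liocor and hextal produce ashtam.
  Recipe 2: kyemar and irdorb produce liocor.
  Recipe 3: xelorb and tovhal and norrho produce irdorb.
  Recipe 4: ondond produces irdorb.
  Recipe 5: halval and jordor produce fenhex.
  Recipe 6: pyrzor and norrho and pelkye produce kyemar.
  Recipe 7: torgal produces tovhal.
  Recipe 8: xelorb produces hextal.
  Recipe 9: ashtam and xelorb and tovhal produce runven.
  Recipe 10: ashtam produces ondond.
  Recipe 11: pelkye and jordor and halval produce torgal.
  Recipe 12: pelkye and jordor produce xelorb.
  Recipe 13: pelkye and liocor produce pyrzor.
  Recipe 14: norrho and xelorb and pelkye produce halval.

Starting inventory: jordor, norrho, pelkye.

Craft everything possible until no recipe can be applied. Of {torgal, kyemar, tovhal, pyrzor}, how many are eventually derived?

Using Recipe 12, pelkye and jordor make xelorb.
norrho and xelorb and pelkye → halval (Recipe 14).
Using Recipe 11, pelkye, jordor, and halval make torgal.
torgal → tovhal (Recipe 7).
torgal: reached.
kyemar would need pyrzor, norrho, and pelkye (Recipe 6), but pyrzor is never obtained.
tovhal: reached.
pyrzor would need pelkye and liocor (Recipe 13), but liocor is never obtained.
Reached: torgal and tovhal — 2 of the 4.

2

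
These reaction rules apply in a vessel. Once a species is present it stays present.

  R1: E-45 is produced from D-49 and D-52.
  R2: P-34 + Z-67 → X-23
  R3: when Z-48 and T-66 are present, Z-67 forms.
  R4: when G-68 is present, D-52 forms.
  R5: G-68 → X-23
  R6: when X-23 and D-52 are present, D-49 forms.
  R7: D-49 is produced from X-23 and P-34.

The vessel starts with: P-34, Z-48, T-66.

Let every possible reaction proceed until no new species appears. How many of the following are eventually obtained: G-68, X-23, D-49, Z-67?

Z-48 and T-66 present → Z-67 forms (R3).
P-34 and Z-67 present → X-23 forms (R2).
X-23 and P-34 present → D-49 forms (R7).
No rule produces G-68, and it is not given.
X-23: reached.
D-49: reached.
Z-67: reached.
Reached: X-23, D-49, and Z-67 — 3 of the 4.

3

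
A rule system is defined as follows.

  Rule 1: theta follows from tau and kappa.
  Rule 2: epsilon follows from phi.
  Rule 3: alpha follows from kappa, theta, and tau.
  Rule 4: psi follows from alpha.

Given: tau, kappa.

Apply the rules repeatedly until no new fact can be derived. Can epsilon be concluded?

epsilon would need phi (Rule 2), but phi is never established.

No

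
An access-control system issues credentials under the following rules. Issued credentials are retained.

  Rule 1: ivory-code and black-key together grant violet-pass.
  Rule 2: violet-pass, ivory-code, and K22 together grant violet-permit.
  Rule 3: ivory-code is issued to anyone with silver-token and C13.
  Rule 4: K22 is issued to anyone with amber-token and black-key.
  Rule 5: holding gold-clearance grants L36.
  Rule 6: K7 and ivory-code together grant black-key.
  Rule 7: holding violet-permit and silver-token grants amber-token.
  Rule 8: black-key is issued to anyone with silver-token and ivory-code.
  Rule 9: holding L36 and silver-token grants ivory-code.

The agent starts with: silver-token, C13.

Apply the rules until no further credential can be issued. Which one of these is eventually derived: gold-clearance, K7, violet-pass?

violet-pass

Holding silver-token and C13 grants ivory-code (Rule 3).
Holding silver-token and ivory-code grants black-key (Rule 8).
Holding ivory-code and black-key grants violet-pass (Rule 1).
No rule produces gold-clearance, and it is not given. No rule produces K7, and it is not given.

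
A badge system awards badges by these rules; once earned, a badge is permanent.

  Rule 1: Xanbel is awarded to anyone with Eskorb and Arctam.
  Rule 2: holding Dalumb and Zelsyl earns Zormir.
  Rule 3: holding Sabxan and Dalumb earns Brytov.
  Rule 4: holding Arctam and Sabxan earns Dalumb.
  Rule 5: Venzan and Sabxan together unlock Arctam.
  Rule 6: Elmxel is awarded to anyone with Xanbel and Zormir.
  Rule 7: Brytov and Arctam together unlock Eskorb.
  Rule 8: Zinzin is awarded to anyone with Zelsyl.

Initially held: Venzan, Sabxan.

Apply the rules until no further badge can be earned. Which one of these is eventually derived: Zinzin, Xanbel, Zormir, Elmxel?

Xanbel

With Venzan and Sabxan, Arctam is earned (Rule 5).
With Arctam and Sabxan, Dalumb is earned (Rule 4).
With Sabxan and Dalumb, Brytov is earned (Rule 3).
With Brytov and Arctam, Eskorb is earned (Rule 7).
With Eskorb and Arctam, Xanbel is earned (Rule 1).
Zormir would need Dalumb and Zelsyl (Rule 2), but Zelsyl is never earned. Zinzin would need Zelsyl (Rule 8), but Zelsyl is never earned. Elmxel would need Xanbel and Zormir (Rule 6), but Zormir is never earned.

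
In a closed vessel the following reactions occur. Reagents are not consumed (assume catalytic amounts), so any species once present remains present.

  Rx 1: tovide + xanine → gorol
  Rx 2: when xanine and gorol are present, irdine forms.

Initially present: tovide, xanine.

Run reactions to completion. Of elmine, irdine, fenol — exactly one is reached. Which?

tovide and xanine present → gorol forms (Rx 1).
xanine and gorol present → irdine forms (Rx 2).
No rule produces fenol, and it is not given. No rule produces elmine, and it is not given.

irdine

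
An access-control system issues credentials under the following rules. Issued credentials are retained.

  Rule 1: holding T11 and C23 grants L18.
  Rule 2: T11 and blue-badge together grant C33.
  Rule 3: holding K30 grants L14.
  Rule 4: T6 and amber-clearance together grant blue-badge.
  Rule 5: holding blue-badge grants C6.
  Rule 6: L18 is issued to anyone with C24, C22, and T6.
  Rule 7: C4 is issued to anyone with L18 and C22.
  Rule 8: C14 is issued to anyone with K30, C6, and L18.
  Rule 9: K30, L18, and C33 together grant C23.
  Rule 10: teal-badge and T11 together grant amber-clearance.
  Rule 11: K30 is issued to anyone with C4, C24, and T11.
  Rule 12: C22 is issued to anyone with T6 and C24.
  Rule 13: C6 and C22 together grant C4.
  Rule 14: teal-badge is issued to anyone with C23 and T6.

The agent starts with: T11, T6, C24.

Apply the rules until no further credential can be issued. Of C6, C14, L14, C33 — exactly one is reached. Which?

L14

Holding T6 and C24 grants C22 (Rule 12).
Holding C24, C22, and T6 grants L18 (Rule 6).
Holding L18 and C22 grants C4 (Rule 7).
Holding C4, C24, and T11 grants K30 (Rule 11).
Holding K30 grants L14 (Rule 3).
C6 would need blue-badge (Rule 5), but blue-badge is never granted. C14 would need K30, C6, and L18 (Rule 8), but C6 is never granted. C33 would need T11 and blue-badge (Rule 2), but blue-badge is never granted.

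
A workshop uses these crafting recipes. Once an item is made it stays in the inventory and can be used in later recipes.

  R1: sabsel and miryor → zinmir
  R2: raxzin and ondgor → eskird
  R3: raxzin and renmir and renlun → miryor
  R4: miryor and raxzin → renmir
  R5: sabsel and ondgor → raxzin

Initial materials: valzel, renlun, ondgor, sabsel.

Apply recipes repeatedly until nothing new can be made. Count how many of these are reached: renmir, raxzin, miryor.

Using R5, sabsel and ondgor make raxzin.
renmir would need miryor and raxzin (R4), but miryor is never obtained.
raxzin: reached.
miryor would need raxzin, renmir, and renlun (R3), but renmir is never obtained.
Reached: raxzin — 1 of the 3.

1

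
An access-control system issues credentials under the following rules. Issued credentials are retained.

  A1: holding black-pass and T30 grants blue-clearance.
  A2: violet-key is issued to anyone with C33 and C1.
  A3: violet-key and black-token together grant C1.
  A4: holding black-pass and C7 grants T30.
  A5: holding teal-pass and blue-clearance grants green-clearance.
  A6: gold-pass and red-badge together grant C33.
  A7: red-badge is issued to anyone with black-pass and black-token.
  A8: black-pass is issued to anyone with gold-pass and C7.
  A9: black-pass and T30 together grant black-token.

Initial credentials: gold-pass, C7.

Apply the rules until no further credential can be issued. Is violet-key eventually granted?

violet-key would need C33 and C1 (A2), but C1 is never granted.

No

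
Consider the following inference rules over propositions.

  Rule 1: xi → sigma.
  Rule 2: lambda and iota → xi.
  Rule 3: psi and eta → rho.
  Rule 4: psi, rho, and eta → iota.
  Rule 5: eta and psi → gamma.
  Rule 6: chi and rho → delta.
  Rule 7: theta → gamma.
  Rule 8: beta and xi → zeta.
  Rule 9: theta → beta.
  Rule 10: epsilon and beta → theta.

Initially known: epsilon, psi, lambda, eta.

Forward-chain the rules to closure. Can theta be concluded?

theta would need epsilon and beta (Rule 10), but beta is never established.

No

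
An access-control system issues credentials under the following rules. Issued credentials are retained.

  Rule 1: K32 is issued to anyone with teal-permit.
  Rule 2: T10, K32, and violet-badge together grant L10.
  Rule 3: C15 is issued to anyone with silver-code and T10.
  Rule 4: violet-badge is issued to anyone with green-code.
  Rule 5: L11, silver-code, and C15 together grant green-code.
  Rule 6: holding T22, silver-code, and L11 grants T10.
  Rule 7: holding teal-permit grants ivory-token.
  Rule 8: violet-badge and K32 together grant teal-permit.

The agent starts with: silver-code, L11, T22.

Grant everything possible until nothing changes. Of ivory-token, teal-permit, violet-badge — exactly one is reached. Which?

Holding T22, silver-code, and L11 grants T10 (Rule 6).
Holding silver-code and T10 grants C15 (Rule 3).
Holding L11, silver-code, and C15 grants green-code (Rule 5).
Holding green-code grants violet-badge (Rule 4).
ivory-token would need teal-permit (Rule 7), but teal-permit is never granted. teal-permit would need violet-badge and K32 (Rule 8), but K32 is never granted.

violet-badge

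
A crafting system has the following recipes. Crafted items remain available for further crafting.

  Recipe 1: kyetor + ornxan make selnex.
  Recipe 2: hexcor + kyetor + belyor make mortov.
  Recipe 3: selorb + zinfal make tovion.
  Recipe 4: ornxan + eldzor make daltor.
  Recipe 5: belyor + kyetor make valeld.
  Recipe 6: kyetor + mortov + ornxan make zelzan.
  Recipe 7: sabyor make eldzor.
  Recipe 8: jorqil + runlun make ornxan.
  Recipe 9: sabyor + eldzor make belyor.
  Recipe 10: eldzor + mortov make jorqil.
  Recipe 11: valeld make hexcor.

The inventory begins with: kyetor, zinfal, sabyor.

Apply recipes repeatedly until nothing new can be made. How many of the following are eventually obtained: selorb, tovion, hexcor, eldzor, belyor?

Using Recipe 7, sabyor makes eldzor.
Using Recipe 9, sabyor and eldzor make belyor.
Using Recipe 5, belyor and kyetor make valeld.
valeld → hexcor (Recipe 11).
No rule produces selorb, and it is not given.
tovion would need selorb and zinfal (Recipe 3), but selorb is never obtained.
hexcor: reached.
eldzor: reached.
belyor: reached.
Reached: hexcor, eldzor, and belyor — 3 of the 5.

3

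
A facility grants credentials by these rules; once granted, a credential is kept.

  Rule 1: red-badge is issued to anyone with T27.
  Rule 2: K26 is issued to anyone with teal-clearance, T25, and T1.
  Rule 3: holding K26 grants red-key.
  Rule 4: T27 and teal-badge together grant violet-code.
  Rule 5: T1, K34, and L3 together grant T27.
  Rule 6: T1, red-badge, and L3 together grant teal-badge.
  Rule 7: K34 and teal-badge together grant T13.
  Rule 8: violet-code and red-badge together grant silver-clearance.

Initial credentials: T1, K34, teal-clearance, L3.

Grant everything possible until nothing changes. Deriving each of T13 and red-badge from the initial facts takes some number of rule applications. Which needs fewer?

red-badge: Holding T1, K34, and L3 grants T27 (Rule 5). Holding T27 grants red-badge (Rule 1). [2 rule applications]
T13: Holding T1, K34, and L3 grants T27 (Rule 5). Holding T27 grants red-badge (Rule 1). Holding T1, red-badge, and L3 grants teal-badge (Rule 6). Holding K34 and teal-badge grants T13 (Rule 7). [4 rule applications]
red-badge needs fewer.

red-badge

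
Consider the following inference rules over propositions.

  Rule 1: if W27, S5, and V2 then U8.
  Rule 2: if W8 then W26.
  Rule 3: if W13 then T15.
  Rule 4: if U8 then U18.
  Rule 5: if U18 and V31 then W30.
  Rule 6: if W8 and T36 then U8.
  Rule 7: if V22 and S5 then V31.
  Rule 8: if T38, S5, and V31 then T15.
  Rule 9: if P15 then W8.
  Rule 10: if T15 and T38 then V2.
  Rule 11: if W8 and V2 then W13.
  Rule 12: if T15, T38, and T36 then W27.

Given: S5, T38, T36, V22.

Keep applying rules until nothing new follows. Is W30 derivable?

From V22 and S5, Rule 7 gives V31.
T38, S5, and V31 hold, so T15 follows (Rule 8).
From T15, T38, and T36, Rule 12 gives W27.
T15 and T38 hold, so V2 follows (Rule 10).
From W27, S5, and V2, Rule 1 gives U8.
U8 holds, so U18 follows (Rule 4).
U18 and V31 hold, so W30 follows (Rule 5).

Yes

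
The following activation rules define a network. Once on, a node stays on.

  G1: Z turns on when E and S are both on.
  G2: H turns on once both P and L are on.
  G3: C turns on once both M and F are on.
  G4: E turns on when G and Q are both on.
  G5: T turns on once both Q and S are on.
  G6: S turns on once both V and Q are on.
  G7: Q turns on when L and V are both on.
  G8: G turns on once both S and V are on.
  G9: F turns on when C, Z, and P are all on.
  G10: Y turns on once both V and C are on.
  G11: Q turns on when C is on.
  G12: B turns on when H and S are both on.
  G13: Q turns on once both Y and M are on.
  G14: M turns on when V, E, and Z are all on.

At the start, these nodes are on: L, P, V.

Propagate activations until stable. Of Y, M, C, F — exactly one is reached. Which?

L and V are on, so Q turns on (G7).
G6: V and Q on → S on.
S and V are on, so G turns on (G8).
G and Q are on, so E turns on (G4).
E and S are on, so Z turns on (G1).
V, E, and Z are on, so M turns on (G14).
F would need C, Z, and P (G9), but C never turns on. Y would need V and C (G10), but C never turns on. C would need M and F (G3), but F never turns on.

M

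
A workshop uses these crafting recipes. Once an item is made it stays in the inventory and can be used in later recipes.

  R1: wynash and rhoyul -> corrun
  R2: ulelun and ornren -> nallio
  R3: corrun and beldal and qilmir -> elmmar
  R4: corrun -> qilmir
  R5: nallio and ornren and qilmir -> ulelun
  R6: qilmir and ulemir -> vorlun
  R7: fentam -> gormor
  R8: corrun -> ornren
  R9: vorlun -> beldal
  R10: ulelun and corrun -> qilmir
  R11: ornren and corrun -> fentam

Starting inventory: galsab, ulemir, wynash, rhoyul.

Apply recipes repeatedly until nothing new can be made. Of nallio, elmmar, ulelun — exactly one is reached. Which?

elmmar

Using R1, wynash and rhoyul make corrun.
corrun -> qilmir (R4).
qilmir and ulemir -> vorlun (R6).
Using R9, vorlun makes beldal.
corrun and beldal and qilmir -> elmmar (R3).
ulelun would need nallio, ornren, and qilmir (R5), but nallio is never obtained. nallio would need ulelun and ornren (R2), but ulelun is never obtained.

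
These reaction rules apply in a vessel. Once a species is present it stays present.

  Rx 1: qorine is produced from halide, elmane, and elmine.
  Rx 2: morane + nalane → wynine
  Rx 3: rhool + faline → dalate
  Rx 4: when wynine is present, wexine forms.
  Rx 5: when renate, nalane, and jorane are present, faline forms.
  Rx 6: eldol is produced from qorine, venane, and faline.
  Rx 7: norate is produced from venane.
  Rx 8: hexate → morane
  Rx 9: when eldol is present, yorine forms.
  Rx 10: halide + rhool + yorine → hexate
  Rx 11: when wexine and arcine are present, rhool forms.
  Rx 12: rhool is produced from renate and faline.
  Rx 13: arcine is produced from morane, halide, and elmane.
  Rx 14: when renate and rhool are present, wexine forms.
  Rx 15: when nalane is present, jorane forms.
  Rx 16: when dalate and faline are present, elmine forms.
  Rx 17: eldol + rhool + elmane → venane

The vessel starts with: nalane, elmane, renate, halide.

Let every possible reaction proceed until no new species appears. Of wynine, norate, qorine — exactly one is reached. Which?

qorine

nalane present → jorane forms (Rx 15).
renate, nalane, and jorane present → faline forms (Rx 5).
renate and faline present → rhool forms (Rx 12).
rhool and faline present → dalate forms (Rx 3).
dalate and faline present → elmine forms (Rx 16).
halide, elmane, and elmine present → qorine forms (Rx 1).
wynine would need morane and nalane (Rx 2), but morane never forms. norate would need venane (Rx 7), but venane never forms.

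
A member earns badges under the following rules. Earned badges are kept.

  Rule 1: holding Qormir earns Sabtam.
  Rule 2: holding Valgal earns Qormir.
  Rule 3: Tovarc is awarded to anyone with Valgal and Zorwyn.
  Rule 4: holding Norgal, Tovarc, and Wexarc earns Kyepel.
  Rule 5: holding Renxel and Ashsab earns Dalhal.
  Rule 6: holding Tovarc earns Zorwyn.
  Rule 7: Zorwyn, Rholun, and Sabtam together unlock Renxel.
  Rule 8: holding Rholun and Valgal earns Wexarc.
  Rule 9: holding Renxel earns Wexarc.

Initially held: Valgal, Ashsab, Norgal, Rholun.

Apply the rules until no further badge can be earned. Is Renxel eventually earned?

No

Renxel would need Zorwyn, Rholun, and Sabtam (Rule 7), but Zorwyn is never earned.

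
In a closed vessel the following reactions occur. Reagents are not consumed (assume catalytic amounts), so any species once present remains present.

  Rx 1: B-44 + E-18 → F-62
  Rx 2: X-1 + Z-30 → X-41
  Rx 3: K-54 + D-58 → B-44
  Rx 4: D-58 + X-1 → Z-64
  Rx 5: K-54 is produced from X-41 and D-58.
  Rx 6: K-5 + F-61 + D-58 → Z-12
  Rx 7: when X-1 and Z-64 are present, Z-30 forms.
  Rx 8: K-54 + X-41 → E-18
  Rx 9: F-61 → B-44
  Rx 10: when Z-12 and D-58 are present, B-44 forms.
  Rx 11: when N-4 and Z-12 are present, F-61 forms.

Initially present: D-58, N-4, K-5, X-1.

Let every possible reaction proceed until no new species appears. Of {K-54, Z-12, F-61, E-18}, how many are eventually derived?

2

D-58 and X-1 present → Z-64 forms (Rx 4).
X-1 and Z-64 present → Z-30 forms (Rx 7).
X-1 and Z-30 present → X-41 forms (Rx 2).
X-41 and D-58 present → K-54 forms (Rx 5).
K-54 and X-41 present → E-18 forms (Rx 8).
K-54: reached.
Z-12 would need K-5, F-61, and D-58 (Rx 6), but F-61 never forms.
F-61 would need N-4 and Z-12 (Rx 11), but Z-12 never forms.
E-18: reached.
Reached: K-54 and E-18 — 2 of the 4.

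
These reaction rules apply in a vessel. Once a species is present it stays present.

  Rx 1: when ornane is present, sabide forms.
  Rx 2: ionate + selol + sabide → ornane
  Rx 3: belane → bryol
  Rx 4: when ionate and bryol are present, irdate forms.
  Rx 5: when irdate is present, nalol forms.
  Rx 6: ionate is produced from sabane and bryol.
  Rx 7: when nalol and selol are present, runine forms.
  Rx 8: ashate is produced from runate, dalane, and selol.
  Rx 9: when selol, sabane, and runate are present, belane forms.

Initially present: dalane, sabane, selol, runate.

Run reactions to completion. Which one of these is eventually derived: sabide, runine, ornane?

runine

selol, sabane, and runate present → belane forms (Rx 9).
belane present → bryol forms (Rx 3).
sabane and bryol present → ionate forms (Rx 6).
ionate and bryol present → irdate forms (Rx 4).
irdate present → nalol forms (Rx 5).
nalol and selol present → runine forms (Rx 7).
ornane would need ionate, selol, and sabide (Rx 2), but sabide never forms. sabide would need ornane (Rx 1), but ornane never forms.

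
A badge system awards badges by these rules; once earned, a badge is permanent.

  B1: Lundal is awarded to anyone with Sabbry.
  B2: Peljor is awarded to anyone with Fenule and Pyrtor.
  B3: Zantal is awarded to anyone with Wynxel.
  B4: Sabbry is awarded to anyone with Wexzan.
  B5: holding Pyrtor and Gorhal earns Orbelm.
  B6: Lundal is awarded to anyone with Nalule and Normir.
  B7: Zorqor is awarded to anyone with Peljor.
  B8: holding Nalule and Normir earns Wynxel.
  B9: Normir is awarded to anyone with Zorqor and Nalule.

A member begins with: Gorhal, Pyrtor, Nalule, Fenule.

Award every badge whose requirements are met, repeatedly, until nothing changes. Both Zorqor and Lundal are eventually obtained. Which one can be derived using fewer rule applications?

Zorqor

Zorqor: With Fenule and Pyrtor, Peljor is earned (B2). With Peljor, Zorqor is earned (B7). [2 rule applications]
Lundal: With Fenule and Pyrtor, Peljor is earned (B2). With Peljor, Zorqor is earned (B7). With Zorqor and Nalule, Normir is earned (B9). With Nalule and Normir, Lundal is earned (B6). [4 rule applications]
Zorqor needs fewer.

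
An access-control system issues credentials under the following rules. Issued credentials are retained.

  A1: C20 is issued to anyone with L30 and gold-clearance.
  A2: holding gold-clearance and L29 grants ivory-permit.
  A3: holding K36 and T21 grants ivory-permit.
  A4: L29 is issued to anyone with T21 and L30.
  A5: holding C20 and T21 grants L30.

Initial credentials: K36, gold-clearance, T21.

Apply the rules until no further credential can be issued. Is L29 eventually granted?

L29 would need T21 and L30 (A4), but L30 is never granted.

No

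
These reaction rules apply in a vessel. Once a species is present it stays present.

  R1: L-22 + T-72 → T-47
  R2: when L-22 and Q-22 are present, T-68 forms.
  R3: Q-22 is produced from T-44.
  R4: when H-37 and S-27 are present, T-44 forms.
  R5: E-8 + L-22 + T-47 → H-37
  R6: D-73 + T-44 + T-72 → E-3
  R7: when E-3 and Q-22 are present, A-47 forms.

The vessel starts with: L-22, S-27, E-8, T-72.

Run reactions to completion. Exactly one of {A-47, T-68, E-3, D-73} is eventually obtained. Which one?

L-22 and T-72 present → T-47 forms (R1).
E-8, L-22, and T-47 present → H-37 forms (R5).
H-37 and S-27 present → T-44 forms (R4).
T-44 present → Q-22 forms (R3).
L-22 and Q-22 present → T-68 forms (R2).
E-3 would need D-73, T-44, and T-72 (R6), but D-73 never forms. No rule produces D-73, and it is not given. A-47 would need E-3 and Q-22 (R7), but E-3 never forms.

T-68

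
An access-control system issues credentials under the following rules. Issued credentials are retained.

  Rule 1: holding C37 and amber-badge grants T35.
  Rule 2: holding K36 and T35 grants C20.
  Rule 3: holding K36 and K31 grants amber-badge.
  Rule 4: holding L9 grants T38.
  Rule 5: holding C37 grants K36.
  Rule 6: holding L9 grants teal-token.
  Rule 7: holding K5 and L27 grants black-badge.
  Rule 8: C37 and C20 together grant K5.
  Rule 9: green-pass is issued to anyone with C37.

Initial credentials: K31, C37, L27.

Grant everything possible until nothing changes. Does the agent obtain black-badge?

Yes

Holding C37 grants K36 (Rule 5).
Holding K36 and K31 grants amber-badge (Rule 3).
Holding C37 and amber-badge grants T35 (Rule 1).
Holding K36 and T35 grants C20 (Rule 2).
Holding C37 and C20 grants K5 (Rule 8).
Holding K5 and L27 grants black-badge (Rule 7).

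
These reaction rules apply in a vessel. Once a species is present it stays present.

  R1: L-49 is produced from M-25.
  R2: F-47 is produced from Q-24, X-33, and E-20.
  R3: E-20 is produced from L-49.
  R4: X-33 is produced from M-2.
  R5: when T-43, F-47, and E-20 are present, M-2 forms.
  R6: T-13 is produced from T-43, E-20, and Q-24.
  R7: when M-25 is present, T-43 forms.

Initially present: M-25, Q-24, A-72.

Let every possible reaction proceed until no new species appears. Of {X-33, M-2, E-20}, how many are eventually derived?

M-25 present → L-49 forms (R1).
L-49 present → E-20 forms (R3).
X-33 would need M-2 (R4), but M-2 never forms.
M-2 would need T-43, F-47, and E-20 (R5), but F-47 never forms.
E-20: reached.
Reached: E-20 — 1 of the 3.

1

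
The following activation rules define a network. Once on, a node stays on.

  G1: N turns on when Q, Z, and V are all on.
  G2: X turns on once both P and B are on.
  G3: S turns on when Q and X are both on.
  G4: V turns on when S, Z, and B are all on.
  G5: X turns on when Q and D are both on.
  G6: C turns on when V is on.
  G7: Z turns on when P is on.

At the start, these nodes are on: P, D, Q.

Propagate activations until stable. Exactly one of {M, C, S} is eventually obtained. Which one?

S

Q and D are on, so X turns on (G5).
G3: Q and X on → S on.
No rule produces M, and it is not given. C would need V (G6), but V never turns on.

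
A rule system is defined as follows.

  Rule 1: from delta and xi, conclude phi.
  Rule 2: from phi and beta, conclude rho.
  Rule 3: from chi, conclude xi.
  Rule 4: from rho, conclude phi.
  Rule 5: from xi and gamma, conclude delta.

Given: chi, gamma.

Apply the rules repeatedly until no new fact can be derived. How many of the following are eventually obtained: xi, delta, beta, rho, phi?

From chi, Rule 3 gives xi.
xi and gamma hold, so delta follows (Rule 5).
From delta and xi, Rule 1 gives phi.
xi: reached.
delta: reached.
No rule produces beta, and it is not given.
rho would need phi and beta (Rule 2), but beta is never established.
phi: reached.
Reached: xi, delta, and phi — 3 of the 5.

3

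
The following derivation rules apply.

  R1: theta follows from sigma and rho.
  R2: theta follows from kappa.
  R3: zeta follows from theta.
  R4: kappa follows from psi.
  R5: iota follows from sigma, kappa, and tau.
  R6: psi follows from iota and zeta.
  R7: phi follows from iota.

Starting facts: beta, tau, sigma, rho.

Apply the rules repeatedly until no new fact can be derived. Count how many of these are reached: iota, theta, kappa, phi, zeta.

From sigma and rho, R1 gives theta.
theta holds, so zeta follows (R3).
iota would need sigma, kappa, and tau (R5), but kappa is never established.
theta: reached.
kappa would need psi (R4), but psi is never established.
phi would need iota (R7), but iota is never established.
zeta: reached.
Reached: theta and zeta — 2 of the 5.

2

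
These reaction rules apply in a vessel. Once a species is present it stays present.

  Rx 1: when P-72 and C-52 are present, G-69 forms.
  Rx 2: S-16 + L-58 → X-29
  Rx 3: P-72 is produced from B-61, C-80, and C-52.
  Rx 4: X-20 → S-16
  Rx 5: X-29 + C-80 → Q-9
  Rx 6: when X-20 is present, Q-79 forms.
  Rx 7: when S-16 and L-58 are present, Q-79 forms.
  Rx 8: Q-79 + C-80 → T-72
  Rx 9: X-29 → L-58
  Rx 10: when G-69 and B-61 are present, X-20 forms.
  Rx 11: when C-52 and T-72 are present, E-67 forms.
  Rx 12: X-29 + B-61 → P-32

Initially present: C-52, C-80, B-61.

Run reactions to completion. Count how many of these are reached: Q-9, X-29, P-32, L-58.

0

Q-9 would need X-29 and C-80 (Rx 5), but X-29 never forms.
X-29 would need S-16 and L-58 (Rx 2), but L-58 never forms.
P-32 would need X-29 and B-61 (Rx 12), but X-29 never forms.
L-58 would need X-29 (Rx 9), but X-29 never forms.
None of the 4 are reached.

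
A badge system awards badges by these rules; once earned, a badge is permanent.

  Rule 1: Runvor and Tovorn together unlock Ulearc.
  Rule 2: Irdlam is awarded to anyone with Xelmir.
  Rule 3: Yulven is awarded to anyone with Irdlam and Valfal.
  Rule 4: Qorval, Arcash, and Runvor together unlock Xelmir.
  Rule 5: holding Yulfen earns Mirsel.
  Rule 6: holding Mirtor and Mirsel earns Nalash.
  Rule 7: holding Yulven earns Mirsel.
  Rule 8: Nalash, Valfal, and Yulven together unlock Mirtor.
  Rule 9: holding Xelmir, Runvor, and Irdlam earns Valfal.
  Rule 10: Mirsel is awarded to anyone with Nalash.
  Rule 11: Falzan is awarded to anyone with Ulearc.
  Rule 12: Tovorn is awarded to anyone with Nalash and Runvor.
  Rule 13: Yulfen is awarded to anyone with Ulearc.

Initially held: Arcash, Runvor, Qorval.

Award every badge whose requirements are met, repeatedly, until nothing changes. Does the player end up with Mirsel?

Yes

With Qorval, Arcash, and Runvor, Xelmir is earned (Rule 4).
With Xelmir, Irdlam is earned (Rule 2).
With Xelmir, Runvor, and Irdlam, Valfal is earned (Rule 9).
With Irdlam and Valfal, Yulven is earned (Rule 3).
With Yulven, Mirsel is earned (Rule 7).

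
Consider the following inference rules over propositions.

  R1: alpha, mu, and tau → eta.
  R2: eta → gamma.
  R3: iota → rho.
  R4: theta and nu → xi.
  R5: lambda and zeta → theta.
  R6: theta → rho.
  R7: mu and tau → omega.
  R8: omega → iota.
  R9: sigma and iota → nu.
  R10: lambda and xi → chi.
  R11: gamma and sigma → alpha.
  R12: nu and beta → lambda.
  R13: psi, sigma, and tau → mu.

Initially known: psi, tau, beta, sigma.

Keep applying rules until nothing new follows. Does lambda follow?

Yes

psi, sigma, and tau hold, so mu follows (R13).
From mu and tau, R7 gives omega.
From omega, R8 gives iota.
From sigma and iota, R9 gives nu.
From nu and beta, R12 gives lambda.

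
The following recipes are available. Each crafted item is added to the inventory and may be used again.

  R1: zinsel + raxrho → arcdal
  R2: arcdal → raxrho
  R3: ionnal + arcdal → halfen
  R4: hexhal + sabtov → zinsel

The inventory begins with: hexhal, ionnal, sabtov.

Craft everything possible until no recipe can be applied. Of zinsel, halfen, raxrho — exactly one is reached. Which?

Using R4, hexhal and sabtov make zinsel.
halfen would need ionnal and arcdal (R3), but arcdal is never obtained. raxrho would need arcdal (R2), but arcdal is never obtained.

zinsel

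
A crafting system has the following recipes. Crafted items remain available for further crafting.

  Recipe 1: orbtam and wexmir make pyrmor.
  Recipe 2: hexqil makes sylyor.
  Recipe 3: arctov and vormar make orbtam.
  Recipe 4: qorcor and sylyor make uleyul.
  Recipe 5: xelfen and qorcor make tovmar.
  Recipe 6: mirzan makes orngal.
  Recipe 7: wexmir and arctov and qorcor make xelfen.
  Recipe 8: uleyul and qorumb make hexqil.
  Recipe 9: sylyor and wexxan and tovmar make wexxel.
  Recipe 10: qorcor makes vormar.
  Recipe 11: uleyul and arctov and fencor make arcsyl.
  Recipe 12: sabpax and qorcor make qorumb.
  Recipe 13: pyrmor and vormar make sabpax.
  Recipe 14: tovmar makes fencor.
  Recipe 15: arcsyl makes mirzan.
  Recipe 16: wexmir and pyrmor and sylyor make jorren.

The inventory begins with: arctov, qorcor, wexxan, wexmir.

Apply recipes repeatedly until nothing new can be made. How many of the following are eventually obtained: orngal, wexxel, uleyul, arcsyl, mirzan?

orngal would need mirzan (Recipe 6), but mirzan is never obtained.
wexxel would need sylyor, wexxan, and tovmar (Recipe 9), but sylyor is never obtained.
uleyul would need qorcor and sylyor (Recipe 4), but sylyor is never obtained.
arcsyl would need uleyul, arctov, and fencor (Recipe 11), but uleyul is never obtained.
mirzan would need arcsyl (Recipe 15), but arcsyl is never obtained.
None of the 5 are reached.

0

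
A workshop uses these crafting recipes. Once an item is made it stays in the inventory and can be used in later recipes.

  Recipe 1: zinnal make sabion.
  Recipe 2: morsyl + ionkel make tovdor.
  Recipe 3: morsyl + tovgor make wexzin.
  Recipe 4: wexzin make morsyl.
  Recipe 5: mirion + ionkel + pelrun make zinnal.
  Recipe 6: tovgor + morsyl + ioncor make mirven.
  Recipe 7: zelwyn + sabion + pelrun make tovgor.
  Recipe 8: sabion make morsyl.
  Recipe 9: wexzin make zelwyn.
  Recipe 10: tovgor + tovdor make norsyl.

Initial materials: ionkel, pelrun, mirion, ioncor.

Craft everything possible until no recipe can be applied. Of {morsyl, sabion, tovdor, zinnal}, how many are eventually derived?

mirion + ionkel + pelrun → zinnal (Recipe 5).
Using Recipe 1, zinnal makes sabion.
sabion → morsyl (Recipe 8).
Using Recipe 2, morsyl and ionkel make tovdor.
morsyl: reached.
sabion: reached.
tovdor: reached.
zinnal: reached.
All 4 are reached.

4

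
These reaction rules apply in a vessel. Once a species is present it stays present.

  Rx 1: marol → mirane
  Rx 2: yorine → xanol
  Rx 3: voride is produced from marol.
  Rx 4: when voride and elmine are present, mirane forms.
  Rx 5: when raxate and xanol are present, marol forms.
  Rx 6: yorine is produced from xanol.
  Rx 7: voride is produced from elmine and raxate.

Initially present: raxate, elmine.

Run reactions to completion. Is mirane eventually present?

elmine and raxate present → voride forms (Rx 7).
voride and elmine present → mirane forms (Rx 4).

Yes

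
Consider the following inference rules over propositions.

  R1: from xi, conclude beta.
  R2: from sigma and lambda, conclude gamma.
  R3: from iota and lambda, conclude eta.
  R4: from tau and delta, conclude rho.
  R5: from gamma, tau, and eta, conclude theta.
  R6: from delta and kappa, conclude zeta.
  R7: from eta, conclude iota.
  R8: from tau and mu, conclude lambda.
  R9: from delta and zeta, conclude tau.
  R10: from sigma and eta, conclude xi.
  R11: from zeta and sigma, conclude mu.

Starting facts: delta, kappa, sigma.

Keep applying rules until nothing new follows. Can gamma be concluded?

delta and kappa hold, so zeta follows (R6).
zeta and sigma hold, so mu follows (R11).
From delta and zeta, R9 gives tau.
From tau and mu, R8 gives lambda.
sigma and lambda hold, so gamma follows (R2).

Yes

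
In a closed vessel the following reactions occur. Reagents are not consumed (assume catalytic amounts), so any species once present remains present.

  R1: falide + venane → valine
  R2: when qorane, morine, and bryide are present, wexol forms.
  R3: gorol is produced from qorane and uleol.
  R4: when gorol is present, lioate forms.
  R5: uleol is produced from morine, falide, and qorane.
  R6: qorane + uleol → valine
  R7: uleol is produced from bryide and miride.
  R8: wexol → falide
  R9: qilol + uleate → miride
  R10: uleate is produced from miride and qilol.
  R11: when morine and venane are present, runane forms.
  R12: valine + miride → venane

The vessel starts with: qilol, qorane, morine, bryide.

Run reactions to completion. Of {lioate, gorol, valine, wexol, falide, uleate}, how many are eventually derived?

qorane, morine, and bryide present → wexol forms (R2).
wexol present → falide forms (R8).
morine, falide, and qorane present → uleol forms (R5).
qorane and uleol present → valine forms (R6).
qorane and uleol present → gorol forms (R3).
gorol present → lioate forms (R4).
lioate: reached.
gorol: reached.
valine: reached.
wexol: reached.
falide: reached.
uleate would need miride and qilol (R10), but miride never forms.
Reached: lioate, gorol, valine, wexol, and falide — 5 of the 6.

5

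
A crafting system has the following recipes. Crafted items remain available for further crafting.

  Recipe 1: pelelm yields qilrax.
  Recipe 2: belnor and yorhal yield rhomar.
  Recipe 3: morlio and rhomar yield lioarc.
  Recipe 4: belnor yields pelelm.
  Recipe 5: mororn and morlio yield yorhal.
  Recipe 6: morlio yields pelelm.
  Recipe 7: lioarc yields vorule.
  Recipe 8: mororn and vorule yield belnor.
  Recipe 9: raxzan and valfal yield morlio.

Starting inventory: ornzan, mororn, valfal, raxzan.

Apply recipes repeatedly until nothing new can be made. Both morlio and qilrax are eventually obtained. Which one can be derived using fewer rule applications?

morlio: raxzan and valfal → morlio (Recipe 9). [1 rule application]
qilrax: Using Recipe 9, raxzan and valfal make morlio. morlio → pelelm (Recipe 6). pelelm → qilrax (Recipe 1). [3 rule applications]
morlio needs fewer.

morlio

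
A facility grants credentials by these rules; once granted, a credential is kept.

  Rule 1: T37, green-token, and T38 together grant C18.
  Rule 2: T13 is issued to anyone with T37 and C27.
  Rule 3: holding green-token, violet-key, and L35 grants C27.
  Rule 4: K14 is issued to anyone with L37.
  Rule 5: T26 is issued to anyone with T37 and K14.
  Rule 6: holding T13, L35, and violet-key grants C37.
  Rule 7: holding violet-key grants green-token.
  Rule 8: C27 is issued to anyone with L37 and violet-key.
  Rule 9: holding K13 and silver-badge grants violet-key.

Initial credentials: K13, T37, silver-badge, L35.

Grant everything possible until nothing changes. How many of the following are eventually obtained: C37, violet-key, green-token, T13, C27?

5

Holding K13 and silver-badge grants violet-key (Rule 9).
Holding violet-key grants green-token (Rule 7).
Holding green-token, violet-key, and L35 grants C27 (Rule 3).
Holding T37 and C27 grants T13 (Rule 2).
Holding T13, L35, and violet-key grants C37 (Rule 6).
C37: reached.
violet-key: reached.
green-token: reached.
T13: reached.
C27: reached.
All 5 are reached.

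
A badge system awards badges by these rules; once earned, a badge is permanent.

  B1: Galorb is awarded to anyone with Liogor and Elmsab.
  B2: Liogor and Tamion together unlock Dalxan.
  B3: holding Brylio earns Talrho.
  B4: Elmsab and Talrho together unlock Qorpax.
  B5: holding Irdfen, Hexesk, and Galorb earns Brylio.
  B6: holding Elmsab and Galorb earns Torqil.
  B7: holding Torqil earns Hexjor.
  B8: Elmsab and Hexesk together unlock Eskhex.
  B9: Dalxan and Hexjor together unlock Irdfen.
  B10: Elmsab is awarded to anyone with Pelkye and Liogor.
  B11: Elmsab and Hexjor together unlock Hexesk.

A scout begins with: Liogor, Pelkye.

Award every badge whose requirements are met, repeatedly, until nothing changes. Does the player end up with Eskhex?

With Pelkye and Liogor, Elmsab is earned (B10).
With Liogor and Elmsab, Galorb is earned (B1).
With Elmsab and Galorb, Torqil is earned (B6).
With Torqil, Hexjor is earned (B7).
With Elmsab and Hexjor, Hexesk is earned (B11).
With Elmsab and Hexesk, Eskhex is earned (B8).

Yes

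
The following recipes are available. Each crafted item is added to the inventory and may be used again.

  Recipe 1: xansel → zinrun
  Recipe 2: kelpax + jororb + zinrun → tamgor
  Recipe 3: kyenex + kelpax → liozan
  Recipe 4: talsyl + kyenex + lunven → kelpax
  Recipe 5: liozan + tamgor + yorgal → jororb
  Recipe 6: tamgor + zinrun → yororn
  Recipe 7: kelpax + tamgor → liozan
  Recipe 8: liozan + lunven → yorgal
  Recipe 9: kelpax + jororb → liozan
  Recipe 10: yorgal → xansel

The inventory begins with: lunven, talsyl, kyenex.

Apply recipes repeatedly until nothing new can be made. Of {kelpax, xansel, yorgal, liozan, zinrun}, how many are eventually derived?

talsyl + kyenex + lunven → kelpax (Recipe 4).
Using Recipe 3, kyenex and kelpax make liozan.
liozan + lunven → yorgal (Recipe 8).
Using Recipe 10, yorgal makes xansel.
Using Recipe 1, xansel makes zinrun.
kelpax: reached.
xansel: reached.
yorgal: reached.
liozan: reached.
zinrun: reached.
All 5 are reached.

5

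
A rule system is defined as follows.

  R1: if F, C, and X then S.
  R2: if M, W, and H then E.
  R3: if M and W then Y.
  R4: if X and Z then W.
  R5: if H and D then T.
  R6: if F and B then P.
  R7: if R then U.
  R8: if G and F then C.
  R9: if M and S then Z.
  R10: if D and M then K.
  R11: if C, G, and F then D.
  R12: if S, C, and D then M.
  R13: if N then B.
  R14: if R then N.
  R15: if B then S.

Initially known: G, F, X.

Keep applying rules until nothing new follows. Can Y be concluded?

Yes

G and F hold, so C follows (R8).
From C, G, and F, R11 gives D.
From F, C, and X, R1 gives S.
From S, C, and D, R12 gives M.
From M and S, R9 gives Z.
From X and Z, R4 gives W.
From M and W, R3 gives Y.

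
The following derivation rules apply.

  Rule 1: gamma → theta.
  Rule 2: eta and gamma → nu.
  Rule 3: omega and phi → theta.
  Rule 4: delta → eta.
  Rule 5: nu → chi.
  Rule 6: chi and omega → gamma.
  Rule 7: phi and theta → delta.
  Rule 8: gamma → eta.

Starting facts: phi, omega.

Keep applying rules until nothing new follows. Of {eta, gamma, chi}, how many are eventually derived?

1

From omega and phi, Rule 3 gives theta.
phi and theta hold, so delta follows (Rule 7).
From delta, Rule 4 gives eta.
eta: reached.
gamma would need chi and omega (Rule 6), but chi is never established.
chi would need nu (Rule 5), but nu is never established.
Reached: eta — 1 of the 3.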